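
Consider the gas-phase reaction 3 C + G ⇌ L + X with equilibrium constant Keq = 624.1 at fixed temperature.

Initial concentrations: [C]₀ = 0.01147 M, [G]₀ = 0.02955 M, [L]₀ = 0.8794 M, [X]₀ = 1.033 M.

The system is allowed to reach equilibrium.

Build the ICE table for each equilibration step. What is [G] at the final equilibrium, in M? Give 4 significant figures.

[G]_eq = 0.1023 M

Q₀ = 2.0372e+07 vs Keq = 624.1 ⇒ Q>K, reverse
Step 1:
                   C          G          L          X
  Initial    0.01147    0.02955     0.8794      1.033
  Change      0.2183    0.07277   -0.07277   -0.07277
  Equil       0.2298     0.1023     0.8066     0.9602
  solve Keq expr → x = -0.07277; check Q = 624.1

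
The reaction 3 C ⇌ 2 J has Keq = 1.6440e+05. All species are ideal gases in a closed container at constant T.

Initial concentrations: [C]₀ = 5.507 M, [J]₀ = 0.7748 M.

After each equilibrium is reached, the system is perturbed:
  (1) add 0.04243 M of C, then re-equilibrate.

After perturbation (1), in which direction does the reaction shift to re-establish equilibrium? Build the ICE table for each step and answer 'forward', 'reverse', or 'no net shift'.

Direction: forward

Q₀ = 0.003594 vs Keq = 1.6440e+05 ⇒ Q<K, forward
Step 1:
                   C          J
  init         5.507     0.7748
  Δ           -5.458      3.639
  eq         0.04912      4.413
  solve Keq expr → x = 1.819; check Q = 1.6440e+05
Then add 0.04243 M of C.
Step 2:
                   C          J
  init       0.09155      4.413
  Δ         -0.04222    0.02815
  eq         0.04932      4.442
  solve Keq expr → x = 0.01407; check Q = 1.6440e+05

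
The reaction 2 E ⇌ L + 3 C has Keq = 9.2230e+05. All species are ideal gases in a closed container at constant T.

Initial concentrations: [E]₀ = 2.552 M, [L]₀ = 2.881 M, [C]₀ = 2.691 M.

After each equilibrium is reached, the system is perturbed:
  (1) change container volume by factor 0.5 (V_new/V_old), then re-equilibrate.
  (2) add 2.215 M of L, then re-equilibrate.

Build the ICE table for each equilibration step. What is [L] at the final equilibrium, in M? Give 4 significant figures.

Q₀ = 8.62 vs Keq = 9.2230e+05 ⇒ Q<K, forward
Step 1:
                    E           L           C
  init          2.552       2.881       2.691
  Δ            -2.517       1.259       3.776
  eq          0.03484        4.14       6.467
  solve Keq expr → x = 1.259; check Q = 9.2230e+05
Then change container volume by factor 0.5 (V_new/V_old).
Step 2:
                    E           L           C
  init        0.06968       8.279       12.93
  Δ           0.06776    -0.03388     -0.1016
  eq           0.1374       8.245       12.83
  solve Keq expr → x = -0.03388; check Q = 9.2230e+05
Then add 2.215 M of L.
Step 3:
                    E           L           C
  init         0.1374       10.46       12.83
  Δ           0.01684   -0.008422    -0.02527
  eq           0.1543       10.45       12.81
  solve Keq expr → x = -0.008422; check Q = 9.2230e+05

[L]_eq = 10.45 M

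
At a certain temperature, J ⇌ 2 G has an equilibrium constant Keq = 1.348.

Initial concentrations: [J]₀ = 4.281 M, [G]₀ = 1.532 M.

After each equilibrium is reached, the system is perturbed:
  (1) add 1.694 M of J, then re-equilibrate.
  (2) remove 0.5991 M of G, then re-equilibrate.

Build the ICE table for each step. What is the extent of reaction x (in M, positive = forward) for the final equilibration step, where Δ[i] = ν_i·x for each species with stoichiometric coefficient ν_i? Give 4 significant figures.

x = 0.2659 M

Q₀ = 0.5482 vs Keq = 1.348 ⇒ Q<K, forward
Step 1:
                  J         G
  Initial     4.281     1.532
  Change    -0.3805     0.761
  Equil         3.9     2.293
  solve Keq expr → x = 0.3805; check Q = 1.348
Then add 1.694 M of J.
Step 2:
                  J         G
  Initial     5.594     2.293
  Change    -0.2016    0.4032
  Equil       5.393     2.696
  solve Keq expr → x = 0.2016; check Q = 1.348
Then remove 0.5991 M of G.
Step 3:
                  J         G
  Initial     5.393     2.097
  Change    -0.2659    0.5318
  Equil       5.127     2.629
  solve Keq expr → x = 0.2659; check Q = 1.348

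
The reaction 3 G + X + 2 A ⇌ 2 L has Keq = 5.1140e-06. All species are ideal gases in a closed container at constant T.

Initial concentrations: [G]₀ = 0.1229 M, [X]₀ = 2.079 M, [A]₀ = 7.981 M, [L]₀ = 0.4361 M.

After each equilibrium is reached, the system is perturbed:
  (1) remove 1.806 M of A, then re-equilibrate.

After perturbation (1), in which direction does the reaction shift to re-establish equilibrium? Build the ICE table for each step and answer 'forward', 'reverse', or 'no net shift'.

Q₀ = 0.7737 vs Keq = 5.1140e-06 ⇒ Q>K, reverse
Step 1:
                  G         X         A         L
  Initial    0.1229     2.079     7.981    0.4361
  Change     0.6262    0.2087    0.4175   -0.4175
  Equil      0.7491     2.288     8.398   0.01863
  solve Keq expr → x = -0.2087; check Q = 5.1140e-06
Then remove 1.806 M of A.
Step 2:
                  G         X         A         L
  Initial    0.7491     2.288     6.592   0.01863
  Change   0.005733  0.001911  0.003822 -0.003822
  Equil      0.7548      2.29     6.596    0.0148
  solve Keq expr → x = -0.001911; check Q = 5.1140e-06

Direction: reverse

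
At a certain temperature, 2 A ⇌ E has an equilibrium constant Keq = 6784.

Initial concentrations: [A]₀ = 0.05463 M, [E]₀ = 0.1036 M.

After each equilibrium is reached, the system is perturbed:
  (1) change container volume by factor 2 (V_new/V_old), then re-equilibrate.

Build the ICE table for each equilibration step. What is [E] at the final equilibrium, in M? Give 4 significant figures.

Q₀ = 34.71 vs Keq = 6784 ⇒ Q<K, forward
Step 1:
                  A         E
  I         0.05463    0.1036
  C        -0.05027   0.02514
  E        0.004356    0.1287
  solve Keq expr → x = 0.02514; check Q = 6784
Then change container volume by factor 2 (V_new/V_old).
Step 2:
                  A         E
  I        0.002178   0.06437
  C       8.9152e-04 -4.4576e-04
  E         0.00307   0.06392
  solve Keq expr → x = -4.4576e-04; check Q = 6784

[E]_eq = 0.06392 M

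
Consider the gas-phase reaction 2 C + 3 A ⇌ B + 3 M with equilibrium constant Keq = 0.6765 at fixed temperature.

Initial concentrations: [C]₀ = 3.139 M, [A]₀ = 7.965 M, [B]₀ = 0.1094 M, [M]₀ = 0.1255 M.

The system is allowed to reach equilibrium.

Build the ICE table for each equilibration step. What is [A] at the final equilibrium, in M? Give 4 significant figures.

Q₀ = 4.3432e-08 vs Keq = 0.6765 ⇒ Q<K, forward
Step 1:
                    C           A           B           M
  I             3.139       7.965      0.1094      0.1255
  C            -2.245      -3.368       1.123       3.368
  E            0.8938       4.597       1.232       3.493
  solve Keq expr → x = 1.123; check Q = 0.6765

[A]_eq = 4.597 M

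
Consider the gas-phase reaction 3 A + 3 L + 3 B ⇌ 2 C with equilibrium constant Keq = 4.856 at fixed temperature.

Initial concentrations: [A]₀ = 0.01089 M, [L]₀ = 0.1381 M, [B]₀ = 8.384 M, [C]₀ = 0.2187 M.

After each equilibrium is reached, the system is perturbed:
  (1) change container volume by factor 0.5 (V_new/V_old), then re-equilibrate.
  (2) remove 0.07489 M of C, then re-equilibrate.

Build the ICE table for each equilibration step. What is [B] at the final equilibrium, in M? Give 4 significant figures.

[B]_eq = 16.8 M

Q₀ = 2.3860e+04 vs Keq = 4.856 ⇒ Q>K, reverse
Step 1:
                    A           L           B           C
  Initial     0.01089      0.1381       8.384      0.2187
  Change      0.08322     0.08322     0.08322    -0.05548
  Equil       0.09411      0.2213       8.467      0.1632
  solve Keq expr → x = -0.02774; check Q = 4.856
Then change container volume by factor 0.5 (V_new/V_old).
Step 2:
                    A           L           B           C
  Initial      0.1882      0.4426       16.93      0.3264
  Change      -0.1268     -0.1268     -0.1268      0.0845
  Equil       0.06148      0.3159       16.81      0.4109
  solve Keq expr → x = 0.04225; check Q = 4.856
Then remove 0.07489 M of C.
Step 3:
                    A           L           B           C
  Initial     0.06148      0.3159       16.81       0.336
  Change    -0.006177   -0.006177   -0.006177    0.004118
  Equil        0.0553      0.3097        16.8      0.3402
  solve Keq expr → x = 0.002059; check Q = 4.856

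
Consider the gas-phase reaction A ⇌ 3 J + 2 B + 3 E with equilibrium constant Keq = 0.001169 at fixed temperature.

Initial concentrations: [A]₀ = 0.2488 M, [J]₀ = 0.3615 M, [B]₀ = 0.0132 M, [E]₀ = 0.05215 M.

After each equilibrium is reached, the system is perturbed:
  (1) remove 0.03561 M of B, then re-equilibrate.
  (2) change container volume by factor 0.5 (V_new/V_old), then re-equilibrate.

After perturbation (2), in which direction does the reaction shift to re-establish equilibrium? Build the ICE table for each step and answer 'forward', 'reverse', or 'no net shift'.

Direction: reverse

Q₀ = 4.6923e-09 vs Keq = 0.001169 ⇒ Q<K, forward
Step 1:
                   A          J          B          E
  init        0.2488     0.3615     0.0132    0.05215
  Δ          -0.0826     0.2478     0.1652     0.2478
  eq          0.1662     0.6093     0.1784        0.3
  solve Keq expr → x = 0.0826; check Q = 0.001169
Then remove 0.03561 M of B.
Step 2:
                   A          J          B          E
  init        0.1662     0.6093     0.1428        0.3
  Δ        -0.005799     0.0174     0.0116     0.0174
  eq          0.1604     0.6267     0.1544     0.3173
  solve Keq expr → x = 0.005799; check Q = 0.001169
Then change container volume by factor 0.5 (V_new/V_old).
Step 3:
                   A          J          B          E
  init        0.3208      1.253     0.3088     0.6347
  Δ          0.09667      -0.29    -0.1933      -0.29
  eq          0.4175     0.9634     0.1154     0.3447
  solve Keq expr → x = -0.09667; check Q = 0.001169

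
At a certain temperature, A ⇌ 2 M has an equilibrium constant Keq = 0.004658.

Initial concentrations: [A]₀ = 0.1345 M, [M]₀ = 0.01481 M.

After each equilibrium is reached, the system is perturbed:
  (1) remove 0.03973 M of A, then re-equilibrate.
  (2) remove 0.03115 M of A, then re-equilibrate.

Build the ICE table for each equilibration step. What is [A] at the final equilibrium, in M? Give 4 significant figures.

[A]_eq = 0.06249 M

Q₀ = 0.001631 vs Keq = 0.004658 ⇒ Q<K, forward
Step 1:
                    A           M
  Initial      0.1345     0.01481
  Change    -0.004881    0.009762
  Equil        0.1296     0.02457
  solve Keq expr → x = 0.004881; check Q = 0.004658
Then remove 0.03973 M of A.
Step 2:
                    A           M
  Initial     0.08989     0.02457
  Change     0.001945   -0.003889
  Equil       0.09183     0.02068
  solve Keq expr → x = -0.001945; check Q = 0.004658
Then remove 0.03115 M of A.
Step 3:
                    A           M
  Initial     0.06068     0.02068
  Change      0.00181   -0.003621
  Equil       0.06249     0.01706
  solve Keq expr → x = -0.00181; check Q = 0.004658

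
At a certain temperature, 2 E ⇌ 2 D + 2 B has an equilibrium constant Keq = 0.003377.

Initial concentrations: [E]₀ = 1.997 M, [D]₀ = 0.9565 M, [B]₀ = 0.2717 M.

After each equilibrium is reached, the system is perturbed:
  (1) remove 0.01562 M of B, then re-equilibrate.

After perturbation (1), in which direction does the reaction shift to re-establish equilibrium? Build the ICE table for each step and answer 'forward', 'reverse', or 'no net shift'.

Q₀ = 0.01694 vs Keq = 0.003377 ⇒ Q>K, reverse
Step 1:
                   E          D          B
  I            1.997     0.9565     0.2717
  C           0.1237    -0.1237    -0.1237
  E            2.121     0.8328      0.148
  solve Keq expr → x = -0.06186; check Q = 0.003377
Then remove 0.01562 M of B.
Step 2:
                   E          D          B
  I            2.121     0.8328     0.1324
  C         -0.01256    0.01256    0.01256
  E            2.108     0.8453     0.1449
  solve Keq expr → x = 0.006279; check Q = 0.003377

Direction: forward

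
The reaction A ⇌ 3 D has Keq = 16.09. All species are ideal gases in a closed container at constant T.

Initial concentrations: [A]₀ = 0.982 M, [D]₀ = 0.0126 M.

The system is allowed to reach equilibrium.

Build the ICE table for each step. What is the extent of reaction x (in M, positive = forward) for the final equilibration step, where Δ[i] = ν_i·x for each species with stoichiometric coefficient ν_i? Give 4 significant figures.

x = 0.6042 M

Q₀ = 2.0370e-06 vs Keq = 16.09 ⇒ Q<K, forward
Step 1:
                   A          D
  Initial      0.982     0.0126
  Change     -0.6042      1.812
  Equil       0.3778      1.825
  solve Keq expr → x = 0.6042; check Q = 16.09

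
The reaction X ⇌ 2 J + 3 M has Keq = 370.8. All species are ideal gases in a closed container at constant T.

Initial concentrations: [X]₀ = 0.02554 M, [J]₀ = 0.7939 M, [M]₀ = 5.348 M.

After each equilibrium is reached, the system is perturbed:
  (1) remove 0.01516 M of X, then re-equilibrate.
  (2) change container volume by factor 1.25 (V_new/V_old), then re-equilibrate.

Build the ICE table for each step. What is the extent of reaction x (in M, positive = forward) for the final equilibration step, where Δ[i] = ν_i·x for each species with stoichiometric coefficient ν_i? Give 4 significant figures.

x = 0.03733 M

Q₀ = 3775 vs Keq = 370.8 ⇒ Q>K, reverse
Step 1:
                    X           J           M
  Initial     0.02554      0.7939       5.348
  Change      0.09845     -0.1969     -0.2953
  Equil         0.124       0.597       5.053
  solve Keq expr → x = -0.09845; check Q = 370.8
Then remove 0.01516 M of X.
Step 2:
                    X           J           M
  Initial      0.1088       0.597       5.053
  Change      0.00747    -0.01494    -0.02241
  Equil        0.1163      0.5821        5.03
  solve Keq expr → x = -0.00747; check Q = 370.8
Then change container volume by factor 1.25 (V_new/V_old).
Step 3:
                    X           J           M
  Initial     0.09304      0.4657       4.024
  Change     -0.03733     0.07465       0.112
  Equil       0.05571      0.5403       4.136
  solve Keq expr → x = 0.03733; check Q = 370.8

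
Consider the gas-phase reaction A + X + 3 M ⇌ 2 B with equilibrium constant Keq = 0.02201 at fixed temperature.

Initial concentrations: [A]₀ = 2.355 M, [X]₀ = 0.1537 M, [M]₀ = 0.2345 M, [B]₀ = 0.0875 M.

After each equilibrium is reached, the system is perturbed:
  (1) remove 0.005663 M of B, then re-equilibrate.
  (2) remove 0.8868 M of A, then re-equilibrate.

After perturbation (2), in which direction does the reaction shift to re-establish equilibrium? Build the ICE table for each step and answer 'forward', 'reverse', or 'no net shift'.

Direction: reverse

Q₀ = 1.64 vs Keq = 0.02201 ⇒ Q>K, reverse
Step 1:
                  A         X         M         B
  Initial     2.355    0.1537    0.2345    0.0875
  Change    0.03405   0.03405    0.1021  -0.06809
  Equil       2.389    0.1877    0.3366   0.01941
  solve Keq expr → x = -0.03405; check Q = 0.02201
Then remove 0.005663 M of B.
Step 2:
                  A         X         M         B
  Initial     2.389    0.1877    0.3366   0.01374
  Change  -0.002449 -0.002449 -0.007348  0.004899
  Equil       2.387    0.1853    0.3293   0.01864
  solve Keq expr → x = 0.002449; check Q = 0.02201
Then remove 0.8868 M of A.
Step 3:
                  A         X         M         B
  Initial       1.5    0.1853    0.3293   0.01864
  Change   0.001718  0.001718  0.005155 -0.003437
  Equil       1.502     0.187    0.3344   0.01521
  solve Keq expr → x = -0.001718; check Q = 0.02201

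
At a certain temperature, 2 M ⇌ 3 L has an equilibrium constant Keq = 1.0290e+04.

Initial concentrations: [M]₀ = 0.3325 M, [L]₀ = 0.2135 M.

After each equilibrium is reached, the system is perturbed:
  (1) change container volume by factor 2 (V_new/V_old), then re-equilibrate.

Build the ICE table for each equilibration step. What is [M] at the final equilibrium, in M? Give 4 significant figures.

Q₀ = 0.08803 vs Keq = 1.0290e+04 ⇒ Q<K, forward
Step 1:
                  M         L
  init       0.3325    0.2135
  Δ         -0.3267      0.49
  eq       0.005817    0.7035
  solve Keq expr → x = 0.1633; check Q = 1.0290e+04
Then change container volume by factor 2 (V_new/V_old).
Step 2:
                  M         L
  init     0.002909    0.3518
  Δ       -8.4083e-04  0.001261
  eq       0.002068     0.353
  solve Keq expr → x = 4.2042e-04; check Q = 1.0290e+04

[M]_eq = 0.002068 M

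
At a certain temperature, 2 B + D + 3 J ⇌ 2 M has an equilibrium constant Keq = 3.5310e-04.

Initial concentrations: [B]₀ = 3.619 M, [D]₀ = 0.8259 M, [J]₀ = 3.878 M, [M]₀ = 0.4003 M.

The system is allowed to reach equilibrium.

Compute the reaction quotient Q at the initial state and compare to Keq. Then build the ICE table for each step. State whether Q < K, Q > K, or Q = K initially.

Q₀ = 2.5401e-04 vs Keq = 3.5310e-04 ⇒ Q<K, forward
Step 1:
                    B           D           J           M
  Initial       3.619      0.8259       3.878      0.4003
  Change     -0.04661     -0.0233    -0.06991     0.04661
  Equil         3.572      0.8026       3.808      0.4469
  solve Keq expr → x = 0.0233; check Q = 3.5310e-04

Q₀ = 2.5401e-04; Q < K (proceeds forward)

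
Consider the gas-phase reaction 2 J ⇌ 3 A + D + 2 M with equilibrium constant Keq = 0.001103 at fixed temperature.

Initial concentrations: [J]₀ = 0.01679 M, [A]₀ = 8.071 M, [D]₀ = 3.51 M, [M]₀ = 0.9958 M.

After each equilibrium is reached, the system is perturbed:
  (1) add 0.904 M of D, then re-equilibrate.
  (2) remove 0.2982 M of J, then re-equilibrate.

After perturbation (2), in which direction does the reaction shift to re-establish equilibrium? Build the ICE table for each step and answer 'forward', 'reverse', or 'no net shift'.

Direction: reverse

Q₀ = 6.4913e+06 vs Keq = 0.001103 ⇒ Q>K, reverse
Step 1:
                  J         A         D         M
  init      0.01679     8.071      3.51    0.9958
  Δ          0.9947    -1.492   -0.4973   -0.9947
  eq          1.011     6.579     3.013  0.001147
  solve Keq expr → x = -0.4973; check Q = 0.001103
Then add 0.904 M of D.
Step 2:
                  J         A         D         M
  init        1.011     6.579     3.917  0.001147
  Δ       1.4083e-04 -2.1124e-04 -7.0413e-05 -1.4083e-04
  eq          1.012     6.579     3.917  0.001006
  solve Keq expr → x = -7.0413e-05; check Q = 0.001103
Then remove 0.2982 M of J.
Step 3:
                  J         A         D         M
  init       0.7134     6.579     3.917  0.001006
  Δ       2.9618e-04 -4.4428e-04 -1.4809e-04 -2.9618e-04
  eq         0.7137     6.578     3.916 7.0985e-04
  solve Keq expr → x = -1.4809e-04; check Q = 0.001103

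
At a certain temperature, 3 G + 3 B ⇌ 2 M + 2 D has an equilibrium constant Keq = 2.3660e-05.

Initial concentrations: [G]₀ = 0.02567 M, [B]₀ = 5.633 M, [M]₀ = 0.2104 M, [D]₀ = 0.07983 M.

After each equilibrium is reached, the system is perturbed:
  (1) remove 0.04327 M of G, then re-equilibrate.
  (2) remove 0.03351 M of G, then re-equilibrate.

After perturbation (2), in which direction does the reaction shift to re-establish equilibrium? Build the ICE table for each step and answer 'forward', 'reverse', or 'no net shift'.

Q₀ = 0.09331 vs Keq = 2.3660e-05 ⇒ Q>K, reverse
Step 1:
                  G         B         M         D
  init      0.02567     5.633    0.2104   0.07983
  Δ         0.09246   0.09246  -0.06164  -0.06164
  eq         0.1181     5.725    0.1488   0.01819
  solve Keq expr → x = -0.03082; check Q = 2.3660e-05
Then remove 0.04327 M of G.
Step 2:
                  G         B         M         D
  init      0.07486     5.725    0.1488   0.01819
  Δ         0.00989   0.00989 -0.006593 -0.006593
  eq        0.08475     5.735    0.1422    0.0116
  solve Keq expr → x = -0.003297; check Q = 2.3660e-05
Then remove 0.03351 M of G.
Step 3:
                  G         B         M         D
  init      0.05124     5.735    0.1422    0.0116
  Δ        0.007098  0.007098 -0.004732 -0.004732
  eq        0.05834     5.742    0.1374  0.006863
  solve Keq expr → x = -0.002366; check Q = 2.3660e-05

Direction: reverse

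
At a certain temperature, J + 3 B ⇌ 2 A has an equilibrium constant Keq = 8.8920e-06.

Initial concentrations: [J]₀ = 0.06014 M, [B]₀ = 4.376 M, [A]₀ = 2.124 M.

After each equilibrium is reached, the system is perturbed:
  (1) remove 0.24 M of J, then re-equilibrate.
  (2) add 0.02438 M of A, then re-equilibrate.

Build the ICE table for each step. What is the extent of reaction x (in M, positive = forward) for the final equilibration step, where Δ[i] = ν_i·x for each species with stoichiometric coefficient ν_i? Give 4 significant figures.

x = -0.01179 M

Q₀ = 0.8952 vs Keq = 8.8920e-06 ⇒ Q>K, reverse
Step 1:
                    J           B           A
  Initial     0.06014       4.376       2.124
  Change         1.03       3.091       -2.06
  Equil          1.09       7.467     0.06353
  solve Keq expr → x = -1.03; check Q = 8.8920e-06
Then remove 0.24 M of J.
Step 2:
                    J           B           A
  Initial      0.8504       7.467     0.06353
  Change     0.003593     0.01078   -0.007186
  Equil         0.854       7.477     0.05634
  solve Keq expr → x = -0.003593; check Q = 8.8920e-06
Then add 0.02438 M of A.
Step 3:
                    J           B           A
  Initial       0.854       7.477     0.08072
  Change      0.01179     0.03538    -0.02359
  Equil        0.8658       7.513     0.05714
  solve Keq expr → x = -0.01179; check Q = 8.8920e-06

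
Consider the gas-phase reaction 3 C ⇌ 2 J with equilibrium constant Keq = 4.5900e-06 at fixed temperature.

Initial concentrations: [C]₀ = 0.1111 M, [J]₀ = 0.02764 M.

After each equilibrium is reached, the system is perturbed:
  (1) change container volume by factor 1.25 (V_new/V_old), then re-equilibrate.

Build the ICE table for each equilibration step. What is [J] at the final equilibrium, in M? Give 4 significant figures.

[J]_eq = 9.1195e-05 M

Q₀ = 0.5571 vs Keq = 4.5900e-06 ⇒ Q>K, reverse
Step 1:
                  C         J
  Initial    0.1111   0.02764
  Change    0.04127  -0.02751
  Equil      0.1524 1.2742e-04
  solve Keq expr → x = -0.01376; check Q = 4.5900e-06
Then change container volume by factor 1.25 (V_new/V_old).
Step 2:
                  C         J
  Initial    0.1219 1.0194e-04
  Change  1.6116e-05 -1.0744e-05
  Equil      0.1219 9.1195e-05
  solve Keq expr → x = -5.3720e-06; check Q = 4.5900e-06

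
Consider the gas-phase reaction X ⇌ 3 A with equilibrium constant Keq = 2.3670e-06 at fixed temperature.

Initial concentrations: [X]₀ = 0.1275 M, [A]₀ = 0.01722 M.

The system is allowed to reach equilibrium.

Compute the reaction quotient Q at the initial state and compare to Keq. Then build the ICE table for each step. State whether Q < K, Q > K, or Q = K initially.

Q₀ = 4.0049e-05; Q > K (proceeds reverse)

Q₀ = 4.0049e-05 vs Keq = 2.3670e-06 ⇒ Q>K, reverse
Step 1:
                  X         A
  I          0.1275   0.01722
  C        0.003484  -0.01045
  E           0.131  0.006768
  solve Keq expr → x = -0.003484; check Q = 2.3670e-06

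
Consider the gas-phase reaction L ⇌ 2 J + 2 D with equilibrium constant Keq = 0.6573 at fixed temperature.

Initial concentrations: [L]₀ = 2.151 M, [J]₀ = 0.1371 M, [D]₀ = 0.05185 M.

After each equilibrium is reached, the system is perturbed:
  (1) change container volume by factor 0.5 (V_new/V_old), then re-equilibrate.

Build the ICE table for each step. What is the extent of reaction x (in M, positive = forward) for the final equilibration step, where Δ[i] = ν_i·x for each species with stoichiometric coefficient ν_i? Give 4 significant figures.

x = -0.398 M

Q₀ = 2.3493e-05 vs Keq = 0.6573 ⇒ Q<K, forward
Step 1:
                    L           J           D
  I             2.151      0.1371     0.05185
  C           -0.4661      0.9323      0.9323
  E             1.685       1.069      0.9841
  solve Keq expr → x = 0.4661; check Q = 0.6573
Then change container volume by factor 0.5 (V_new/V_old).
Step 2:
                    L           J           D
  I              3.37       2.139       1.968
  C             0.398     -0.7961     -0.7961
  E             3.768       1.343       1.172
  solve Keq expr → x = -0.398; check Q = 0.6573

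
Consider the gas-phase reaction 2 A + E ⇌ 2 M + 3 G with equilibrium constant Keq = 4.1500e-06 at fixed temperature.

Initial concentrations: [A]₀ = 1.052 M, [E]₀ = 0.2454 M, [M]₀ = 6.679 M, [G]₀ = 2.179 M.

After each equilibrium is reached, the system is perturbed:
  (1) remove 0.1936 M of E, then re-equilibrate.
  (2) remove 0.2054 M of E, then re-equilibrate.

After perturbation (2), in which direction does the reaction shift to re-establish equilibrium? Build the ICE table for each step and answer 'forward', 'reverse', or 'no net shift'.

Direction: reverse

Q₀ = 1699 vs Keq = 4.1500e-06 ⇒ Q>K, reverse
Step 1:
                   A          E          M          G
  Initial      1.052     0.2454      6.679      2.179
  Change       1.446     0.7231     -1.446     -2.169
  Equil        2.498     0.9685      5.233   0.009712
  solve Keq expr → x = -0.7231; check Q = 4.1500e-06
Then remove 0.1936 M of E.
Step 2:
                   A          E          M          G
  Initial      2.498     0.7749      5.233   0.009712
  Change  4.6217e-04 2.3108e-04 -4.6217e-04 -6.9325e-04
  Equil        2.499     0.7751      5.232   0.009019
  solve Keq expr → x = -2.3108e-04; check Q = 4.1500e-06
Then remove 0.2054 M of E.
Step 3:
                   A          E          M          G
  Initial      2.499     0.5697      5.232   0.009019
  Change  5.8424e-04 2.9212e-04 -5.8424e-04 -8.7636e-04
  Equil        2.499       0.57      5.232   0.008142
  solve Keq expr → x = -2.9212e-04; check Q = 4.1500e-06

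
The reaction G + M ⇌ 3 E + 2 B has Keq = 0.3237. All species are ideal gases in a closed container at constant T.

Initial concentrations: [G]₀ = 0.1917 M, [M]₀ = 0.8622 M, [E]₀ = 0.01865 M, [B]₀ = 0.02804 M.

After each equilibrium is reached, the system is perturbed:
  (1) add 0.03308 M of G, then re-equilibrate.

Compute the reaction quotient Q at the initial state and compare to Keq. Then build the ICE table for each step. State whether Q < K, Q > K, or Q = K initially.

Q₀ = 3.0858e-08; Q < K (proceeds forward)

Q₀ = 3.0858e-08 vs Keq = 0.3237 ⇒ Q<K, forward
Step 1:
                   G          M          E          B
  I           0.1917     0.8622    0.01865    0.02804
  C          -0.1475    -0.1475     0.4425      0.295
  E          0.04421     0.7147     0.4611      0.323
  solve Keq expr → x = 0.1475; check Q = 0.3237
Then add 0.03308 M of G.
Step 2:
                   G          M          E          B
  I          0.07729     0.7147     0.4611      0.323
  C         -0.01209   -0.01209    0.03626    0.02417
  E          0.06521     0.7026     0.4974     0.3472
  solve Keq expr → x = 0.01209; check Q = 0.3237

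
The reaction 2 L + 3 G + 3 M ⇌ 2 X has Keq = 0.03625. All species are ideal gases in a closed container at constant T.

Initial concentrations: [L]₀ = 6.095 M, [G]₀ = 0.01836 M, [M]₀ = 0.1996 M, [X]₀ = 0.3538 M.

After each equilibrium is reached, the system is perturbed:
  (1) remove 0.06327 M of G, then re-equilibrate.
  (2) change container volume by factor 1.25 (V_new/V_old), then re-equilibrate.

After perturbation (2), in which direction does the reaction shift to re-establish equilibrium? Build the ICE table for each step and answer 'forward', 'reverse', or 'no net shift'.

Direction: reverse

Q₀ = 6.8465e+04 vs Keq = 0.03625 ⇒ Q>K, reverse
Step 1:
                   L          G          M          X
  I            6.095    0.01836     0.1996     0.3538
  C           0.2383     0.3575     0.3575    -0.2383
  E            6.333     0.3758     0.5571     0.1155
  solve Keq expr → x = -0.1192; check Q = 0.03625
Then remove 0.06327 M of G.
Step 2:
                   L          G          M          X
  I            6.333     0.3125     0.5571     0.1155
  C          0.01361    0.02042    0.02042   -0.01361
  E            6.347      0.333     0.5775     0.1019
  solve Keq expr → x = -0.006807; check Q = 0.03625
Then change container volume by factor 1.25 (V_new/V_old).
Step 3:
                   L          G          M          X
  I            5.078     0.2664      0.462    0.08151
  C          0.02445    0.03667    0.03667   -0.02445
  E            5.102      0.303     0.4986    0.05706
  solve Keq expr → x = -0.01222; check Q = 0.03625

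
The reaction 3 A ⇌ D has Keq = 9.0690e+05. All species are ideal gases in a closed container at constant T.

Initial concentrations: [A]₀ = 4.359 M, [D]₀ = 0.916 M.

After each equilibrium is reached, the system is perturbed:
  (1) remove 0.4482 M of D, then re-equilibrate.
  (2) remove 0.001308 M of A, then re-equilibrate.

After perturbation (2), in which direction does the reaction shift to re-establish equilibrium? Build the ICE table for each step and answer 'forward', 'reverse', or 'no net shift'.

Direction: reverse

Q₀ = 0.01106 vs Keq = 9.0690e+05 ⇒ Q<K, forward
Step 1:
                    A           D
  Initial       4.359       0.916
  Change       -4.345       1.448
  Equil       0.01376       2.364
  solve Keq expr → x = 1.448; check Q = 9.0690e+05
Then remove 0.4482 M of D.
Step 2:
                    A           D
  Initial     0.01376       1.916
  Change  -9.3055e-04  3.1018e-04
  Equil       0.01283       1.917
  solve Keq expr → x = 3.1018e-04; check Q = 9.0690e+05
Then remove 0.001308 M of A.
Step 3:
                    A           D
  Initial     0.01152       1.917
  Change     0.001307 -4.3568e-04
  Equil       0.01283       1.916
  solve Keq expr → x = -4.3568e-04; check Q = 9.0690e+05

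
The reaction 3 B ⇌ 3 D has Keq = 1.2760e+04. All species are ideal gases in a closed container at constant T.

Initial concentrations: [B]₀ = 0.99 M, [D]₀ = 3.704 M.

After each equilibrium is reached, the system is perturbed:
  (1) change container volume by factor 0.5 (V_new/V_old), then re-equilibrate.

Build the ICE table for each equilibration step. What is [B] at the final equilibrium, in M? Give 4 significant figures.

Q₀ = 52.37 vs Keq = 1.2760e+04 ⇒ Q<K, forward
Step 1:
                  B         D
  I            0.99     3.704
  C         -0.7974    0.7974
  E          0.1926     4.501
  solve Keq expr → x = 0.2658; check Q = 1.2760e+04
Then change container volume by factor 0.5 (V_new/V_old).
Step 2:
                  B         D
  I          0.3853     9.003
  C               0         0
  E          0.3853     9.003
  solve Keq expr → x = 0; check Q = 1.2760e+04

[B]_eq = 0.3853 M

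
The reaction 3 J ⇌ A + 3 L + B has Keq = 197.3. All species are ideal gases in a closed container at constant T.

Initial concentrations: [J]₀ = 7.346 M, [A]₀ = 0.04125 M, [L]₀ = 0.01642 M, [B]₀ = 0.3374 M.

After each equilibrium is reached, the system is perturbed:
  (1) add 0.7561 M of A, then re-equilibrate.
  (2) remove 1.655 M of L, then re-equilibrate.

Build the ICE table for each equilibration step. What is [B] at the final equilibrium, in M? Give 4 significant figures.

Q₀ = 1.5543e-10 vs Keq = 197.3 ⇒ Q<K, forward
Step 1:
                   J          A          L          B
  I            7.346    0.04125    0.01642     0.3374
  C            -5.73       1.91       5.73       1.91
  E            1.616      1.951      5.747      2.247
  solve Keq expr → x = 1.91; check Q = 197.3
Then add 0.7561 M of A.
Step 2:
                   J          A          L          B
  I            1.616      2.707      5.747      2.247
  C           0.1265   -0.04216    -0.1265   -0.04216
  E            1.742      2.665       5.62      2.205
  solve Keq expr → x = -0.04216; check Q = 197.3
Then remove 1.655 M of L.
Step 3:
                   J          A          L          B
  I            1.742      2.665      3.965      2.205
  C          -0.3582     0.1194     0.3582     0.1194
  E            1.384      2.785      4.323      2.325
  solve Keq expr → x = 0.1194; check Q = 197.3

[B]_eq = 2.325 M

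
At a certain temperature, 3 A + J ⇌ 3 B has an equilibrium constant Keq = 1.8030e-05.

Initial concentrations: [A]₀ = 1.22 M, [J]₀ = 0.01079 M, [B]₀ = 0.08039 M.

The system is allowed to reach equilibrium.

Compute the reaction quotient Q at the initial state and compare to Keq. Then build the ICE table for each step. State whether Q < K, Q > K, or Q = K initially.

Q₀ = 0.02652 vs Keq = 1.8030e-05 ⇒ Q>K, reverse
Step 1:
                   A          J          B
  I             1.22    0.01079    0.08039
  C          0.06944    0.02315   -0.06944
  E            1.289    0.03394    0.01095
  solve Keq expr → x = -0.02315; check Q = 1.8030e-05

Q₀ = 0.02652; Q > K (proceeds reverse)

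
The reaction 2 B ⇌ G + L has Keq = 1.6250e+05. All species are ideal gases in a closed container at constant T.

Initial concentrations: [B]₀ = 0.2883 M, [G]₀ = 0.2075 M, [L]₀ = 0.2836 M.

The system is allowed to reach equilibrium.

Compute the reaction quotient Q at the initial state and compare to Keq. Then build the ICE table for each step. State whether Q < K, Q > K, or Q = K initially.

Q₀ = 0.708 vs Keq = 1.6250e+05 ⇒ Q<K, forward
Step 1:
                  B         G         L
  init       0.2883    0.2075    0.2836
  Δ         -0.2873    0.1437    0.1437
  eq      9.6091e-04    0.3512    0.4273
  solve Keq expr → x = 0.1437; check Q = 1.6250e+05

Q₀ = 0.708; Q < K (proceeds forward)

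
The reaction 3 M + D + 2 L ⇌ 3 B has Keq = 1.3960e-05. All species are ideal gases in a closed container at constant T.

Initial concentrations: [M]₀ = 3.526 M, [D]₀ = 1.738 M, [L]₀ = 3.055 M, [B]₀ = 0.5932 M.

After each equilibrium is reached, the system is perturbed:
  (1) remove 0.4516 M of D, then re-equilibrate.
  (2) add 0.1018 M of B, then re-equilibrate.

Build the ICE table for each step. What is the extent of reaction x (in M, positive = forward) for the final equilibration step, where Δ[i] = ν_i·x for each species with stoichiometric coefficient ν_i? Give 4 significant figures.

Q₀ = 2.9355e-04 vs Keq = 1.3960e-05 ⇒ Q>K, reverse
Step 1:
                   M          D          L          B
  init         3.526      1.738      3.055     0.5932
  Δ           0.3407     0.1136     0.2271    -0.3407
  eq           3.867      1.852      3.282     0.2525
  solve Keq expr → x = -0.1136; check Q = 1.3960e-05
Then remove 0.4516 M of D.
Step 2:
                   M          D          L          B
  init         3.867        1.4      3.282     0.2525
  Δ          0.02026   0.006752     0.0135   -0.02026
  eq           3.887      1.407      3.296     0.2322
  solve Keq expr → x = -0.006752; check Q = 1.3960e-05
Then add 0.1018 M of B.
Step 3:
                   M          D          L          B
  init         3.887      1.407      3.296      0.334
  Δ          0.09166    0.03055    0.06111   -0.09166
  eq           3.979      1.437      3.357     0.2424
  solve Keq expr → x = -0.03055; check Q = 1.3960e-05

x = -0.03055 M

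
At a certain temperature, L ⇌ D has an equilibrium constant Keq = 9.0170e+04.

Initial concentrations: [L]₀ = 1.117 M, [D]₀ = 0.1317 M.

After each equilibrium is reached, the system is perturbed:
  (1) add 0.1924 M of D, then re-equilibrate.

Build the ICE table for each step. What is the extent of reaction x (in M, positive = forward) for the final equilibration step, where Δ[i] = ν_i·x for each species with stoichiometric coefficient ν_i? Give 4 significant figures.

x = -2.1337e-06 M

Q₀ = 0.1179 vs Keq = 9.0170e+04 ⇒ Q<K, forward
Step 1:
                  L         D
  init        1.117    0.1317
  Δ          -1.117     1.117
  eq      1.3848e-05     1.249
  solve Keq expr → x = 1.117; check Q = 9.0170e+04
Then add 0.1924 M of D.
Step 2:
                  L         D
  init    1.3848e-05     1.441
  Δ       2.1337e-06 -2.1337e-06
  eq      1.5982e-05     1.441
  solve Keq expr → x = -2.1337e-06; check Q = 9.0170e+04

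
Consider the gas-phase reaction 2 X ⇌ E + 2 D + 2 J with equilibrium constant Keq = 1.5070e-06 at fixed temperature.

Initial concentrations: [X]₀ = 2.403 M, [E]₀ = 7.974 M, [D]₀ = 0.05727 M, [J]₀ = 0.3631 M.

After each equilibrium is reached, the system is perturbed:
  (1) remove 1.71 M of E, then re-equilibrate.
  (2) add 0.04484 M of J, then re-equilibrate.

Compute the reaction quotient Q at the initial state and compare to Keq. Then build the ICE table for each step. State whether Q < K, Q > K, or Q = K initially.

Q₀ = 5.9714e-04 vs Keq = 1.5070e-06 ⇒ Q>K, reverse
Step 1:
                   X          E          D          J
  Initial      2.403      7.974    0.05727     0.3631
  Change     0.05381   -0.02691   -0.05381   -0.05381
  Equil        2.457      7.947   0.003459     0.3093
  solve Keq expr → x = -0.02691; check Q = 1.5070e-06
Then remove 1.71 M of E.
Step 2:
                   X          E          D          J
  Initial      2.457      6.237   0.003459     0.3093
  Change  -4.3919e-04 2.1960e-04 4.3919e-04 4.3919e-04
  Equil        2.456      6.237   0.003898     0.3097
  solve Keq expr → x = 2.1960e-04; check Q = 1.5070e-06
Then add 0.04484 M of J.
Step 3:
                   X          E          D          J
  Initial      2.456      6.237   0.003898     0.3546
  Change  4.8756e-04 -2.4378e-04 -4.8756e-04 -4.8756e-04
  Equil        2.457      6.237   0.003411     0.3541
  solve Keq expr → x = -2.4378e-04; check Q = 1.5070e-06

Q₀ = 5.9714e-04; Q > K (proceeds reverse)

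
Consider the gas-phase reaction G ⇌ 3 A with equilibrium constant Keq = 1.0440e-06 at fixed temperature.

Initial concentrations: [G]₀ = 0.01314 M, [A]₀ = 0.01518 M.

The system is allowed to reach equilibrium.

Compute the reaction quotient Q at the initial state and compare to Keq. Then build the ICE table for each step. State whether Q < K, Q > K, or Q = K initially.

Q₀ = 2.6621e-04; Q > K (proceeds reverse)

Q₀ = 2.6621e-04 vs Keq = 1.0440e-06 ⇒ Q>K, reverse
Step 1:
                    G           A
  Initial     0.01314     0.01518
  Change     0.004185    -0.01256
  Equil       0.01733    0.002625
  solve Keq expr → x = -0.004185; check Q = 1.0440e-06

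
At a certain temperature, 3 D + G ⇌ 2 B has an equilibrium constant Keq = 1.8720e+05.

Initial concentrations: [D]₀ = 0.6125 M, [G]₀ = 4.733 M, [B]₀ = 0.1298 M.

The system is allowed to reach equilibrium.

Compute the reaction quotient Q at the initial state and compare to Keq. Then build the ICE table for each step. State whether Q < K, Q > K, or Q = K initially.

Q₀ = 0.01549; Q < K (proceeds forward)

Q₀ = 0.01549 vs Keq = 1.8720e+05 ⇒ Q<K, forward
Step 1:
                    D           G           B
  I            0.6125       4.733      0.1298
  C           -0.6056     -0.2019      0.4037
  E          0.006949       4.531      0.5335
  solve Keq expr → x = 0.2019; check Q = 1.8720e+05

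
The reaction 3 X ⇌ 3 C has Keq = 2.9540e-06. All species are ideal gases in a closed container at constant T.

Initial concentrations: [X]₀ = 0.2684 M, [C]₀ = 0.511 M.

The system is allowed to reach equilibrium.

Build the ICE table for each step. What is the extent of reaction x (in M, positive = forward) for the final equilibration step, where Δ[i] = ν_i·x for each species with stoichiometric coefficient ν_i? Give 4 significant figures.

x = -0.1667 M

Q₀ = 6.901 vs Keq = 2.9540e-06 ⇒ Q>K, reverse
Step 1:
                    X           C
  init         0.2684       0.511
  Δ               0.5        -0.5
  eq           0.7684     0.01102
  solve Keq expr → x = -0.1667; check Q = 2.9540e-06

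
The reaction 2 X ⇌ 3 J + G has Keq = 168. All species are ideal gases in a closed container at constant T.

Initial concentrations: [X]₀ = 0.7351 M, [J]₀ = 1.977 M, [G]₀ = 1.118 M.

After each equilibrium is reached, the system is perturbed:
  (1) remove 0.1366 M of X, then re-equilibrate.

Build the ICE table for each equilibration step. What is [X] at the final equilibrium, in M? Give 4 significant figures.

Q₀ = 15.99 vs Keq = 168 ⇒ Q<K, forward
Step 1:
                   X          J          G
  Initial     0.7351      1.977      1.118
  Change     -0.3774     0.5661     0.1887
  Equil       0.3577      2.543      1.307
  solve Keq expr → x = 0.1887; check Q = 168
Then remove 0.1366 M of X.
Step 2:
                   X          J          G
  Initial     0.2211      2.543      1.307
  Change     0.09935     -0.149   -0.04968
  Equil       0.3204      2.394      1.257
  solve Keq expr → x = -0.04968; check Q = 168

[X]_eq = 0.3204 M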